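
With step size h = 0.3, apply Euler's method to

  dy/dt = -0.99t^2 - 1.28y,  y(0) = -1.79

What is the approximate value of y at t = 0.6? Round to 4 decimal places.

-0.7060

Euler: y_{n+1} = y_n + h·f(t_n, y_n).
t=0.000000, y=-1.790000: f=2.291200 → y ← -1.790000 + 0.3·2.291200 = -1.102640
t=0.300000, y=-1.102640: f=1.322279 → y ← -1.102640 + 0.3·1.322279 = -0.705956
y(0.6) ≈ -0.7060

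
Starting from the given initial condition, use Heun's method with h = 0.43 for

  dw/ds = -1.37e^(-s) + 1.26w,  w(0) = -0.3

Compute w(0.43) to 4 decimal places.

-1.1523

Heun: k1 = f(s_n, w_n); k2 = f(s_n + h, w_n + h·k1); w_{n+1} = w_n + (h/2)·(k1 + k2).
s=0.000000, w=-0.300000:
  k1 = f(0.000000, -0.300000) = -1.748000
  k2 = f(0.430000, -1.051640) = -2.216264
  w ← -0.300000 + (0.43/2)·(-1.748000 + (-2.216264)) = -1.152317
w(0.43) ≈ -1.1523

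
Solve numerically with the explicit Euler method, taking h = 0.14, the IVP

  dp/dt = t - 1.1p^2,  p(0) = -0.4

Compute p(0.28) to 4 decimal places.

Euler: p_{n+1} = p_n + h·f(t_n, p_n).
t=0.000000, p=-0.400000: f=-0.176000 → p ← -0.400000 + 0.14·(-0.176000) = -0.424640
t=0.140000, p=-0.424640: f=-0.058351 → p ← -0.424640 + 0.14·(-0.058351) = -0.432809
p(0.28) ≈ -0.4328

-0.4328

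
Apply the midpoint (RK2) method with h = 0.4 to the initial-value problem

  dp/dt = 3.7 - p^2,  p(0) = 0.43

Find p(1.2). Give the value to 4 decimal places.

1.7709

Midpoint: k1 = f(t_n, p_n); k2 = f(t_n + h/2, p_n + (h/2)·k1); p_{n+1} = p_n + h·k2.
t=0.000000, p=0.430000:
  k1 = f(0.000000, 0.430000) = 3.515100
  k2 = f(0.200000, 1.133020) = 2.416266
  p ← 0.430000 + 0.4·2.416266 = 1.396506
t=0.400000, p=1.396506:
  k1 = f(0.400000, 1.396506) = 1.749770
  k2 = f(0.600000, 1.746460) = 0.649876
  p ← 1.396506 + 0.4·0.649876 = 1.656457
t=0.800000, p=1.656457:
  k1 = f(0.800000, 1.656457) = 0.956151
  k2 = f(1.000000, 1.847687) = 0.286053
  p ← 1.656457 + 0.4·0.286053 = 1.770878
p(1.2) ≈ 1.7709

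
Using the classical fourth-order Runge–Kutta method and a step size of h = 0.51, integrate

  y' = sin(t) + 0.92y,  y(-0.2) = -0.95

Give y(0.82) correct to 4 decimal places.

RK4: k1 = f(t_n, y_n); k2 = f(t_n + h/2, y_n + (h/2)·k1); k3 = f(t_n + h/2, y_n + (h/2)·k2); k4 = f(t_n + h, y_n + h·k3); y_{n+1} = y_n + (h/6)·(k1 + 2k2 + 2k3 + k4).
t=-0.200000, y=-0.950000:
  k1 = f(-0.200000, -0.950000) = -1.072669
  k2 = f(0.055000, -1.223531) = -1.070676
  k3 = f(0.055000, -1.223022) = -1.070208
  k4 = f(0.310000, -1.495806) = -1.071083
  y ← -0.950000 + (0.51/6)·(k1 + 2k2 + 2k3 + k4) = -1.496169
t=0.310000, y=-1.496169:
  k1 = f(0.310000, -1.496169) = -1.071417
  k2 = f(0.565000, -1.769381) = -1.092414
  k3 = f(0.565000, -1.774735) = -1.097340
  k4 = f(0.820000, -2.055813) = -1.160202
  y ← -1.496169 + (0.51/6)·(k1 + 2k2 + 2k3 + k4) = -2.058115
y(0.82) ≈ -2.0581

-2.0581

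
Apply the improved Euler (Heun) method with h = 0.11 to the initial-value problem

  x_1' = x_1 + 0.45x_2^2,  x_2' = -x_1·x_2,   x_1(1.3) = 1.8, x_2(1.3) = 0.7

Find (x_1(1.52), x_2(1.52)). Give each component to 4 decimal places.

2.2794, 0.4497

Heun on (x_1,x_2): k1 = f(x_n, state_n); k2 = f(x_n + h, state_n + h·k1); state_{n+1} = state_n + (h/2)·(k1 + k2).
1.300000: (1.800000, 0.700000)
  k1 = (2.020500, -1.260000)
  predictor → (2.022255, 0.561400)
  k2 = (2.164081, -1.135294)
  → (2.030152, 0.568259)
1.410000: (2.030152, 0.568259)
  k1 = (2.175465, -1.153652)
  predictor → (2.269453, 0.441357)
  k2 = (2.357111, -1.001639)
  → (2.279444, 0.449718)
(x_1(1.52), x_2(1.52)) ≈ (2.2794, 0.4497)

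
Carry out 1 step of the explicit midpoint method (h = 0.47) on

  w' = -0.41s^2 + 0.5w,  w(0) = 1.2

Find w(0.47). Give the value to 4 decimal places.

Midpoint: k1 = f(s_n, w_n); k2 = f(s_n + h/2, w_n + (h/2)·k1); w_{n+1} = w_n + h·k2.
s=0.000000, w=1.200000:
  k1 = f(0.000000, 1.200000) = 0.600000
  k2 = f(0.235000, 1.341000) = 0.647858
  w ← 1.200000 + 0.47·0.647858 = 1.504493
w(0.47) ≈ 1.5045

1.5045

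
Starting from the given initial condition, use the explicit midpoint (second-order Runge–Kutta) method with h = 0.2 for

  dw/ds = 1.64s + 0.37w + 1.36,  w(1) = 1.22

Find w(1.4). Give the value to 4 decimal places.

2.8427

Midpoint: k1 = f(s_n, w_n); k2 = f(s_n + h/2, w_n + (h/2)·k1); w_{n+1} = w_n + h·k2.
s=1.000000, w=1.220000:
  k1 = f(1.000000, 1.220000) = 3.451400
  k2 = f(1.100000, 1.565140) = 3.743102
  w ← 1.220000 + 0.2·3.743102 = 1.968620
s=1.200000, w=1.968620:
  k1 = f(1.200000, 1.968620) = 4.056390
  k2 = f(1.300000, 2.374259) = 4.370476
  w ← 1.968620 + 0.2·4.370476 = 2.842716
w(1.4) ≈ 2.8427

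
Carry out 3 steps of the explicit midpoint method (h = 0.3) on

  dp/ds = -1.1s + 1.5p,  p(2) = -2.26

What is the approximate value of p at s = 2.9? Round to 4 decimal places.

-13.1207

Midpoint: k1 = f(s_n, p_n); k2 = f(s_n + h/2, p_n + (h/2)·k1); p_{n+1} = p_n + h·k2.
s=2.000000, p=-2.260000:
  k1 = f(2.000000, -2.260000) = -5.590000
  k2 = f(2.150000, -3.098500) = -7.012750
  p ← -2.260000 + 0.3·(-7.012750) = -4.363825
s=2.300000, p=-4.363825:
  k1 = f(2.300000, -4.363825) = -9.075737
  k2 = f(2.450000, -5.725186) = -11.282778
  p ← -4.363825 + 0.3·(-11.282778) = -7.748659
s=2.600000, p=-7.748659:
  k1 = f(2.600000, -7.748659) = -14.482988
  k2 = f(2.750000, -9.921107) = -17.906660
  p ← -7.748659 + 0.3·(-17.906660) = -13.120657
p(2.9) ≈ -13.1207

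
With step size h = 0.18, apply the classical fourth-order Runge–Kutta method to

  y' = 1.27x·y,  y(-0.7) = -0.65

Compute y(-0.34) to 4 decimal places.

-0.5125

RK4: k1 = f(x_n, y_n); k2 = f(x_n + h/2, y_n + (h/2)·k1); k3 = f(x_n + h/2, y_n + (h/2)·k2); k4 = f(x_n + h, y_n + h·k3); y_{n+1} = y_n + (h/6)·(k1 + 2k2 + 2k3 + k4).
x=-0.700000, y=-0.650000:
  k1 = f(-0.700000, -0.650000) = 0.577850
  k2 = f(-0.610000, -0.597994) = 0.463266
  k3 = f(-0.610000, -0.608306) = 0.471255
  k4 = f(-0.520000, -0.565174) = 0.373241
  y ← -0.650000 + (0.18/6)·(k1 + 2k2 + 2k3 + k4) = -0.565396
x=-0.520000, y=-0.565396:
  k1 = f(-0.520000, -0.565396) = 0.373388
  k2 = f(-0.430000, -0.531791) = 0.290411
  k3 = f(-0.430000, -0.539259) = 0.294489
  k4 = f(-0.340000, -0.512388) = 0.221249
  y ← -0.565396 + (0.18/6)·(k1 + 2k2 + 2k3 + k4) = -0.512463
y(-0.34) ≈ -0.5125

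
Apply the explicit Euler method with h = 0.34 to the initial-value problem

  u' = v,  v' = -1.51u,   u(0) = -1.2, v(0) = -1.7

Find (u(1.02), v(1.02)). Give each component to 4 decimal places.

Euler on (u,v): u_{n+1} = u_n + h·u', v_{n+1} = v_n + h·v'.
0.000000: (-1.200000, -1.700000); f=(-1.700000, 1.812000) → (-1.778000, -1.083920)
0.340000: (-1.778000, -1.083920); f=(-1.083920, 2.684780) → (-2.146533, -0.171095)
0.680000: (-2.146533, -0.171095); f=(-0.171095, 3.241265) → (-2.204705, 0.930935)
(u(1.02), v(1.02)) ≈ (-2.2047, 0.9309)

-2.2047, 0.9309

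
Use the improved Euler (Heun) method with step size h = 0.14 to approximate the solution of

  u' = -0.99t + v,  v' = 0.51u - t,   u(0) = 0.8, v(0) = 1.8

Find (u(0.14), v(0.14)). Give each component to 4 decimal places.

Heun on (u,v): k1 = f(t_n, state_n); k2 = f(t_n + h, state_n + h·k1); state_{n+1} = state_n + (h/2)·(k1 + k2).
0.000000: (0.800000, 1.800000)
  k1 = (1.800000, 0.408000)
  predictor → (1.052000, 1.857120)
  k2 = (1.718520, 0.396520)
  → (1.046296, 1.856316)
(u(0.14), v(0.14)) ≈ (1.0463, 1.8563)

1.0463, 1.8563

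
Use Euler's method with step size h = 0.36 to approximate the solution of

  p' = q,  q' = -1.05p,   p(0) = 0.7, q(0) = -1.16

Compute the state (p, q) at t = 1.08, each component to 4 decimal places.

Euler on (p,q): p_{n+1} = p_n + h·p', q_{n+1} = q_n + h·q'.
0.000000: (0.700000, -1.160000); f=(-1.160000, -0.735000) → (0.282400, -1.424600)
0.360000: (0.282400, -1.424600); f=(-1.424600, -0.296520) → (-0.230456, -1.531347)
0.720000: (-0.230456, -1.531347); f=(-1.531347, 0.241979) → (-0.781741, -1.444235)
(p(1.08), q(1.08)) ≈ (-0.7817, -1.4442)

-0.7817, -1.4442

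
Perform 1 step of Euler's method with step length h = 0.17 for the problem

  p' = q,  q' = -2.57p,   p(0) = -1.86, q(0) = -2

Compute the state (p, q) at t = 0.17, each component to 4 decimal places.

Euler on (p,q): p_{n+1} = p_n + h·p', q_{n+1} = q_n + h·q'.
0.000000: (-1.860000, -2.000000); f=(-2.000000, 4.780200) → (-2.200000, -1.187366)
(p(0.17), q(0.17)) ≈ (-2.2000, -1.1874)

-2.2000, -1.1874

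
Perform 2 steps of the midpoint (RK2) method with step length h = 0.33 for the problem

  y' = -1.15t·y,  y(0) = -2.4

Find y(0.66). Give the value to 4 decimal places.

-1.8536

Midpoint: k1 = f(t_n, y_n); k2 = f(t_n + h/2, y_n + (h/2)·k1); y_{n+1} = y_n + h·k2.
t=0.000000, y=-2.400000:
  k1 = f(0.000000, -2.400000) = 0.000000
  k2 = f(0.165000, -2.400000) = 0.455400
  y ← -2.400000 + 0.33·0.455400 = -2.249718
t=0.330000, y=-2.249718:
  k1 = f(0.330000, -2.249718) = 0.853768
  k2 = f(0.495000, -2.108846) = 1.200461
  y ← -2.249718 + 0.33·1.200461 = -1.853566
y(0.66) ≈ -1.8536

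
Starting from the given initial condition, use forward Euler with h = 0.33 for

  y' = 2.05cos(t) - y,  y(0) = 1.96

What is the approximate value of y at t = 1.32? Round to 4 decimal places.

Euler: y_{n+1} = y_n + h·f(t_n, y_n).
t=0.000000, y=1.960000: f=0.090000 → y ← 1.960000 + 0.33·0.090000 = 1.989700
t=0.330000, y=1.989700: f=-0.050313 → y ← 1.989700 + 0.33·(-0.050313) = 1.973097
t=0.660000, y=1.973097: f=-0.353613 → y ← 1.973097 + 0.33·(-0.353613) = 1.856404
t=0.990000, y=1.856404: f=-0.731590 → y ← 1.856404 + 0.33·(-0.731590) = 1.614980
y(1.32) ≈ 1.6150

1.6150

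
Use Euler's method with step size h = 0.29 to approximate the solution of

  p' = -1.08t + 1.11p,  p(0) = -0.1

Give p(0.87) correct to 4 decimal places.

-0.5327

Euler: p_{n+1} = p_n + h·f(t_n, p_n).
t=0.000000, p=-0.100000: f=-0.111000 → p ← -0.100000 + 0.29·(-0.111000) = -0.132190
t=0.290000, p=-0.132190: f=-0.459931 → p ← -0.132190 + 0.29·(-0.459931) = -0.265570
t=0.580000, p=-0.265570: f=-0.921183 → p ← -0.265570 + 0.29·(-0.921183) = -0.532713
p(0.87) ≈ -0.5327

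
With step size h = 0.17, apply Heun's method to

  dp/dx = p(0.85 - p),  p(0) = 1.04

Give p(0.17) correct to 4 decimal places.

1.0098

Heun: k1 = f(x_n, p_n); k2 = f(x_n + h, p_n + h·k1); p_{n+1} = p_n + (h/2)·(k1 + k2).
x=0.000000, p=1.040000:
  k1 = f(0.000000, 1.040000) = -0.197600
  k2 = f(0.170000, 1.006408) = -0.157410
  p ← 1.040000 + (0.17/2)·(-0.197600 + (-0.157410)) = 1.009824
p(0.17) ≈ 1.0098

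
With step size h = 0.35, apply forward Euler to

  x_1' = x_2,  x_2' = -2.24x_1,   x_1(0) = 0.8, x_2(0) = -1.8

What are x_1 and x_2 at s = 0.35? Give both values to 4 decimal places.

0.1700, -2.4272

Euler on (x_1,x_2): x_1_{n+1} = x_1_n + h·x_1', x_2_{n+1} = x_2_n + h·x_2'.
0.000000: (0.800000, -1.800000); f=(-1.800000, -1.792000) → (0.170000, -2.427200)
(x_1(0.35), x_2(0.35)) ≈ (0.1700, -2.4272)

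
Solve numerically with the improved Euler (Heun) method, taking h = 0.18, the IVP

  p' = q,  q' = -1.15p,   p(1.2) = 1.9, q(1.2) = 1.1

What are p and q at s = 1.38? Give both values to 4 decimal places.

Heun on (p,q): k1 = f(s_n, state_n); k2 = f(s_n + h, state_n + h·k1); state_{n+1} = state_n + (h/2)·(k1 + k2).
1.200000: (1.900000, 1.100000)
  k1 = (1.100000, -2.185000)
  predictor → (2.098000, 0.706700)
  k2 = (0.706700, -2.412700)
  → (2.062603, 0.686207)
(p(1.38), q(1.38)) ≈ (2.0626, 0.6862)

2.0626, 0.6862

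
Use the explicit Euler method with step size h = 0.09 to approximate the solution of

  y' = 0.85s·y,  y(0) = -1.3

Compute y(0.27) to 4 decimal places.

-1.3270

Euler: y_{n+1} = y_n + h·f(s_n, y_n).
s=0.000000, y=-1.300000: f=0.000000 → y ← -1.300000 + 0.09·0.000000 = -1.300000
s=0.090000, y=-1.300000: f=-0.099450 → y ← -1.300000 + 0.09·(-0.099450) = -1.308951
s=0.180000, y=-1.308951: f=-0.200269 → y ← -1.308951 + 0.09·(-0.200269) = -1.326975
y(0.27) ≈ -1.3270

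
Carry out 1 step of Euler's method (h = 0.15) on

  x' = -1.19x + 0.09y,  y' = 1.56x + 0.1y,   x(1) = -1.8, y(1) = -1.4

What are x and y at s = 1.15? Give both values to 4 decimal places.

-1.4976, -1.8422

Euler on (x,y): x_{n+1} = x_n + h·x', y_{n+1} = y_n + h·y'.
1.000000: (-1.800000, -1.400000); f=(2.016000, -2.948000) → (-1.497600, -1.842200)
(x(1.15), y(1.15)) ≈ (-1.4976, -1.8422)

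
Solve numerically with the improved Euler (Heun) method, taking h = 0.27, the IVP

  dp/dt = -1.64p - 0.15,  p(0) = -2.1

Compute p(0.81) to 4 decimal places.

Heun: k1 = f(t_n, p_n); k2 = f(t_n + h, p_n + h·k1); p_{n+1} = p_n + (h/2)·(k1 + k2).
t=0.000000, p=-2.100000:
  k1 = f(0.000000, -2.100000) = 3.294000
  k2 = f(0.270000, -1.210620) = 1.835417
  p ← -2.100000 + (0.27/2)·(3.294000 + 1.835417) = -1.407529
t=0.270000, p=-1.407529:
  k1 = f(0.270000, -1.407529) = 2.158347
  k2 = f(0.540000, -0.824775) = 1.202631
  p ← -1.407529 + (0.27/2)·(2.158347 + 1.202631) = -0.953797
t=0.540000, p=-0.953797:
  k1 = f(0.540000, -0.953797) = 1.414227
  k2 = f(0.810000, -0.571956) = 0.788007
  p ← -0.953797 + (0.27/2)·(1.414227 + 0.788007) = -0.656495
p(0.81) ≈ -0.6565

-0.6565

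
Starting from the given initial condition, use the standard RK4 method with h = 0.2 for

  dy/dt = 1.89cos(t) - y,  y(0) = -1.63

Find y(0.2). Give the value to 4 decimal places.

RK4: k1 = f(t_n, y_n); k2 = f(t_n + h/2, y_n + (h/2)·k1); k3 = f(t_n + h/2, y_n + (h/2)·k2); k4 = f(t_n + h, y_n + h·k3); y_{n+1} = y_n + (h/6)·(k1 + 2k2 + 2k3 + k4).
t=0.000000, y=-1.630000:
  k1 = f(0.000000, -1.630000) = 3.520000
  k2 = f(0.100000, -1.278000) = 3.158558
  k3 = f(0.100000, -1.314144) = 3.194702
  k4 = f(0.200000, -0.991060) = 2.843385
  y ← -1.630000 + (0.2/6)·(k1 + 2k2 + 2k3 + k4) = -0.994336
y(0.2) ≈ -0.9943

-0.9943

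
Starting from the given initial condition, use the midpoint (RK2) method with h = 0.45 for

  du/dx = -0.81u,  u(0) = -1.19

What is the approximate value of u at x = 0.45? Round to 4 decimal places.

-0.8353

Midpoint: k1 = f(x_n, u_n); k2 = f(x_n + h/2, u_n + (h/2)·k1); u_{n+1} = u_n + h·k2.
x=0.000000, u=-1.190000:
  k1 = f(0.000000, -1.190000) = 0.963900
  k2 = f(0.225000, -0.973122) = 0.788229
  u ← -1.190000 + 0.45·0.788229 = -0.835297
u(0.45) ≈ -0.8353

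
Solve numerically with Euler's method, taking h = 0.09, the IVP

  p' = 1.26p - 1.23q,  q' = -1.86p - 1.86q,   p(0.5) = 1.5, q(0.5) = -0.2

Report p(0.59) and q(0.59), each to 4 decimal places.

Euler on (p,q): p_{n+1} = p_n + h·p', q_{n+1} = q_n + h·q'.
0.500000: (1.500000, -0.200000); f=(2.136000, -2.418000) → (1.692240, -0.417620)
(p(0.59), q(0.59)) ≈ (1.6922, -0.4176)

1.6922, -0.4176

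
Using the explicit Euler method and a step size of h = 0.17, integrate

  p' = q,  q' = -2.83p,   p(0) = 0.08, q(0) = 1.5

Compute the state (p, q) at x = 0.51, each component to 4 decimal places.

Euler on (p,q): p_{n+1} = p_n + h·p', q_{n+1} = q_n + h·q'.
0.000000: (0.080000, 1.500000); f=(1.500000, -0.226400) → (0.335000, 1.461512)
0.170000: (0.335000, 1.461512); f=(1.461512, -0.948050) → (0.583457, 1.300343)
0.340000: (0.583457, 1.300343); f=(1.300343, -1.651183) → (0.804515, 1.019642)
(p(0.51), q(0.51)) ≈ (0.8045, 1.0196)

0.8045, 1.0196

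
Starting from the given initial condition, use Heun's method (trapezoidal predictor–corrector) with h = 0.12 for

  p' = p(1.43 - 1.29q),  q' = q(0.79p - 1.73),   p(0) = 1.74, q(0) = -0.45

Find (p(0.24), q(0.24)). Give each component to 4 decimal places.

2.7998, -0.4516

Heun on (p,q): k1 = f(t_n, state_n); k2 = f(t_n + h, state_n + h·k1); state_{n+1} = state_n + (h/2)·(k1 + k2).
0.000000: (1.740000, -0.450000)
  k1 = (3.498270, 0.159930)
  predictor → (2.159792, -0.430808)
  k2 = (4.288792, 0.010238)
  → (2.207224, -0.439790)
0.120000: (2.207224, -0.439790)
  k1 = (4.408552, -0.006028)
  predictor → (2.736250, -0.440513)
  k2 = (5.467745, -0.190142)
  → (2.799802, -0.451560)
(p(0.24), q(0.24)) ≈ (2.7998, -0.4516)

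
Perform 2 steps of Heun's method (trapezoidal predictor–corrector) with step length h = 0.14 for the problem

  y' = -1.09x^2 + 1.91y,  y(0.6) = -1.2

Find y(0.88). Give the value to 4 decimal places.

Heun: k1 = f(x_n, y_n); k2 = f(x_n + h, y_n + h·k1); y_{n+1} = y_n + (h/2)·(k1 + k2).
x=0.600000, y=-1.200000:
  k1 = f(0.600000, -1.200000) = -2.684400
  k2 = f(0.740000, -1.575816) = -3.606693
  y ← -1.200000 + (0.14/2)·(-2.684400 + (-3.606693)) = -1.640376
x=0.740000, y=-1.640376:
  k1 = f(0.740000, -1.640376) = -3.730003
  k2 = f(0.880000, -2.162577) = -4.974618
  y ← -1.640376 + (0.14/2)·(-3.730003 + (-4.974618)) = -2.249700
y(0.88) ≈ -2.2497

-2.2497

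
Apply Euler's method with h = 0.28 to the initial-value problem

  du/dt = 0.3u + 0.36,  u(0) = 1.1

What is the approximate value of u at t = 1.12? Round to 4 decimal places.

1.9757

Euler: u_{n+1} = u_n + h·f(t_n, u_n).
t=0.000000, u=1.100000: f=0.690000 → u ← 1.100000 + 0.28·0.690000 = 1.293200
t=0.280000, u=1.293200: f=0.747960 → u ← 1.293200 + 0.28·0.747960 = 1.502629
t=0.560000, u=1.502629: f=0.810789 → u ← 1.502629 + 0.28·0.810789 = 1.729650
t=0.840000, u=1.729650: f=0.878895 → u ← 1.729650 + 0.28·0.878895 = 1.975740
u(1.12) ≈ 1.9757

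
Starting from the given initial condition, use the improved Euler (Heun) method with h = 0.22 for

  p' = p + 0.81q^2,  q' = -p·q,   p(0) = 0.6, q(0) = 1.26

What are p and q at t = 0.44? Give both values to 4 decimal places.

1.4565, 0.8055

Heun on (p,q): k1 = f(t_n, state_n); k2 = f(t_n + h, state_n + h·k1); state_{n+1} = state_n + (h/2)·(k1 + k2).
0.000000: (0.600000, 1.260000)
  k1 = (1.885956, -0.756000)
  predictor → (1.014910, 1.093680)
  k2 = (1.983780, -1.109987)
  → (1.025671, 1.054741)
0.220000: (1.025671, 1.054741)
  k1 = (1.926779, -1.081818)
  predictor → (1.449562, 0.816742)
  k2 = (1.989887, -1.183918)
  → (1.456504, 0.805511)
(p(0.44), q(0.44)) ≈ (1.4565, 0.8055)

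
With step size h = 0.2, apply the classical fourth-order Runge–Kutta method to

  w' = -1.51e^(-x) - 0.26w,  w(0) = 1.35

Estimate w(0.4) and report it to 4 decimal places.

0.7455

RK4: k1 = f(x_n, w_n); k2 = f(x_n + h/2, w_n + (h/2)·k1); k3 = f(x_n + h/2, w_n + (h/2)·k2); k4 = f(x_n + h, w_n + h·k3); w_{n+1} = w_n + (h/6)·(k1 + 2k2 + 2k3 + k4).
x=0.000000, w=1.350000:
  k1 = f(0.000000, 1.350000) = -1.861000
  k2 = f(0.100000, 1.163900) = -1.668919
  k3 = f(0.100000, 1.183108) = -1.673913
  k4 = f(0.200000, 1.015217) = -1.500240
  w ← 1.350000 + (0.2/6)·(k1 + 2k2 + 2k3 + k4) = 1.015103
x=0.200000, w=1.015103:
  k1 = f(0.200000, 1.015103) = -1.500210
  k2 = f(0.300000, 0.865082) = -1.343557
  k3 = f(0.300000, 0.880748) = -1.347630
  k4 = f(0.400000, 0.745577) = -1.206033
  w ← 1.015103 + (0.2/6)·(k1 + 2k2 + 2k3 + k4) = 0.745483
w(0.4) ≈ 0.7455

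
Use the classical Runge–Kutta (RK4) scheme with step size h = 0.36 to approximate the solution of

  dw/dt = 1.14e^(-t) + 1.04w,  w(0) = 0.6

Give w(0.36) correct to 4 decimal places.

1.2952

RK4: k1 = f(t_n, w_n); k2 = f(t_n + h/2, w_n + (h/2)·k1); k3 = f(t_n + h/2, w_n + (h/2)·k2); k4 = f(t_n + h, w_n + h·k3); w_{n+1} = w_n + (h/6)·(k1 + 2k2 + 2k3 + k4).
t=0.000000, w=0.600000:
  k1 = f(0.000000, 0.600000) = 1.764000
  k2 = f(0.180000, 0.917520) = 1.906429
  k3 = f(0.180000, 0.943157) = 1.933092
  k4 = f(0.360000, 1.295913) = 2.143100
  w ← 0.600000 + (0.36/6)·(k1 + 2k2 + 2k3 + k4) = 1.295168
w(0.36) ≈ 1.2952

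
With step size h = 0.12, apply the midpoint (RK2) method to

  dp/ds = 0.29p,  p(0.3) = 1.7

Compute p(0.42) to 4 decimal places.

1.7602

Midpoint: k1 = f(s_n, p_n); k2 = f(s_n + h/2, p_n + (h/2)·k1); p_{n+1} = p_n + h·k2.
s=0.300000, p=1.700000:
  k1 = f(0.300000, 1.700000) = 0.493000
  k2 = f(0.360000, 1.729580) = 0.501578
  p ← 1.700000 + 0.12·0.501578 = 1.760189
p(0.42) ≈ 1.7602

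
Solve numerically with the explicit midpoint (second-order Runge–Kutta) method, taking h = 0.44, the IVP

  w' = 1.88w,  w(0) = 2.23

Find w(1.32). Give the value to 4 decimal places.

Midpoint: k1 = f(t_n, w_n); k2 = f(t_n + h/2, w_n + (h/2)·k1); w_{n+1} = w_n + h·k2.
t=0.000000, w=2.230000:
  k1 = f(0.000000, 2.230000) = 4.192400
  k2 = f(0.220000, 3.152328) = 5.926377
  w ← 2.230000 + 0.44·5.926377 = 4.837606
t=0.440000, w=4.837606:
  k1 = f(0.440000, 4.837606) = 9.094699
  k2 = f(0.660000, 6.838439) = 12.856266
  w ← 4.837606 + 0.44·12.856266 = 10.494363
t=0.880000, w=10.494363:
  k1 = f(0.880000, 10.494363) = 19.729402
  k2 = f(1.100000, 14.834831) = 27.889483
  w ← 10.494363 + 0.44·27.889483 = 22.765735
w(1.32) ≈ 22.7657

22.7657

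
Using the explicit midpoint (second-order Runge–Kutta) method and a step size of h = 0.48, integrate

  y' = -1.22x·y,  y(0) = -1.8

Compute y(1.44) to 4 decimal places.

Midpoint: k1 = f(x_n, y_n); k2 = f(x_n + h/2, y_n + (h/2)·k1); y_{n+1} = y_n + h·k2.
x=0.000000, y=-1.800000:
  k1 = f(0.000000, -1.800000) = 0.000000
  k2 = f(0.240000, -1.800000) = 0.527040
  y ← -1.800000 + 0.48·0.527040 = -1.547021
x=0.480000, y=-1.547021:
  k1 = f(0.480000, -1.547021) = 0.905935
  k2 = f(0.720000, -1.329596) = 1.167917
  y ← -1.547021 + 0.48·1.167917 = -0.986420
x=0.960000, y=-0.986420:
  k1 = f(0.960000, -0.986420) = 1.155296
  k2 = f(1.200000, -0.709149) = 1.038195
  y ← -0.986420 + 0.48·1.038195 = -0.488087
y(1.44) ≈ -0.4881

-0.4881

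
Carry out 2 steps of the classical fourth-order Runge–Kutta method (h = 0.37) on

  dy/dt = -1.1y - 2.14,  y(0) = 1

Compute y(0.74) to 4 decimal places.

RK4: k1 = f(t_n, y_n); k2 = f(t_n + h/2, y_n + (h/2)·k1); k3 = f(t_n + h/2, y_n + (h/2)·k2); k4 = f(t_n + h, y_n + h·k3); y_{n+1} = y_n + (h/6)·(k1 + 2k2 + 2k3 + k4).
t=0.000000, y=1.000000:
  k1 = f(0.000000, 1.000000) = -3.240000
  k2 = f(0.185000, 0.400600) = -2.580660
  k3 = f(0.185000, 0.522578) = -2.714836
  k4 = f(0.370000, -0.004489) = -2.135062
  y ← 1.000000 + (0.37/6)·(k1 + 2k2 + 2k3 + k4) = 0.015427
t=0.370000, y=0.015427:
  k1 = f(0.370000, 0.015427) = -2.156969
  k2 = f(0.555000, -0.383613) = -1.718026
  k3 = f(0.555000, -0.302408) = -1.807351
  k4 = f(0.740000, -0.653293) = -1.421378
  y ← 0.015427 + (0.37/6)·(k1 + 2k2 + 2k3 + k4) = -0.640035
y(0.74) ≈ -0.6400

-0.6400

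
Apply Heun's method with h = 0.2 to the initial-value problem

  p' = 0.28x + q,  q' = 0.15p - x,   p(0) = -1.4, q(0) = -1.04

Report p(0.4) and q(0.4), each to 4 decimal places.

Heun on (p,q): k1 = f(x_n, state_n); k2 = f(x_n + h, state_n + h·k1); state_{n+1} = state_n + (h/2)·(k1 + k2).
0.000000: (-1.400000, -1.040000)
  k1 = (-1.040000, -0.210000)
  predictor → (-1.608000, -1.082000)
  k2 = (-1.026000, -0.441200)
  → (-1.606600, -1.105120)
0.200000: (-1.606600, -1.105120)
  k1 = (-1.049120, -0.440990)
  predictor → (-1.816424, -1.193318)
  k2 = (-1.081318, -0.672464)
  → (-1.819644, -1.216465)
(p(0.4), q(0.4)) ≈ (-1.8196, -1.2165)

-1.8196, -1.2165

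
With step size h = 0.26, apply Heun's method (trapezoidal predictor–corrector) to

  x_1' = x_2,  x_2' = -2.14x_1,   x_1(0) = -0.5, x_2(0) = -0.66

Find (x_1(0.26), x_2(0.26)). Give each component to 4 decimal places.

-0.6354, -0.3341

Heun on (x_1,x_2): k1 = f(t_n, state_n); k2 = f(t_n + h, state_n + h·k1); state_{n+1} = state_n + (h/2)·(k1 + k2).
0.000000: (-0.500000, -0.660000)
  k1 = (-0.660000, 1.070000)
  predictor → (-0.671600, -0.381800)
  k2 = (-0.381800, 1.437224)
  → (-0.635434, -0.334061)
(x_1(0.26), x_2(0.26)) ≈ (-0.6354, -0.3341)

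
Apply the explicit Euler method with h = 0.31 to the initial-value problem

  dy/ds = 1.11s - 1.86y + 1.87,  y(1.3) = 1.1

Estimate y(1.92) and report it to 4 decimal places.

Euler: y_{n+1} = y_n + h·f(s_n, y_n).
s=1.300000, y=1.100000: f=1.267000 → y ← 1.100000 + 0.31·1.267000 = 1.492770
s=1.610000, y=1.492770: f=0.880548 → y ← 1.492770 + 0.31·0.880548 = 1.765740
y(1.92) ≈ 1.7657

1.7657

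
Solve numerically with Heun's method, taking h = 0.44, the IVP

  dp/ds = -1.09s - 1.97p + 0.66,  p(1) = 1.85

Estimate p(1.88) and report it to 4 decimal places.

0.0385

Heun: k1 = f(s_n, p_n); k2 = f(s_n + h, p_n + h·k1); p_{n+1} = p_n + (h/2)·(k1 + k2).
s=1.000000, p=1.850000:
  k1 = f(1.000000, 1.850000) = -4.074500
  k2 = f(1.440000, 0.057220) = -1.022323
  p ← 1.850000 + (0.44/2)·(-4.074500 + (-1.022323)) = 0.728699
s=1.440000, p=0.728699:
  k1 = f(1.440000, 0.728699) = -2.345137
  k2 = f(1.880000, -0.303161) = -0.791972
  p ← 0.728699 + (0.44/2)·(-2.345137 + (-0.791972)) = 0.038535
p(1.88) ≈ 0.0385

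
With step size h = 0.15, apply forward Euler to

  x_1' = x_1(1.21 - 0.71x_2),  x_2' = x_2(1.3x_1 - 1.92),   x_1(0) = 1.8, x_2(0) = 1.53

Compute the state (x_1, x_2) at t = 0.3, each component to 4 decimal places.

1.8486, 1.7394

Euler on (x_1,x_2): x_1_{n+1} = x_1_n + h·x_1', x_2_{n+1} = x_2_n + h·x_2'.
0.000000: (1.800000, 1.530000); f=(0.222660, 0.642600) → (1.833399, 1.626390)
0.150000: (1.833399, 1.626390); f=(0.101319, 0.753700) → (1.848597, 1.739445)
(x_1(0.3), x_2(0.3)) ≈ (1.8486, 1.7394)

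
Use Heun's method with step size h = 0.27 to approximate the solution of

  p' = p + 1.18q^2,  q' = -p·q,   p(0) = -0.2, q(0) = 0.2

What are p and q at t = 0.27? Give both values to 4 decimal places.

Heun on (p,q): k1 = f(t_n, state_n); k2 = f(t_n + h, state_n + h·k1); state_{n+1} = state_n + (h/2)·(k1 + k2).
0.000000: (-0.200000, 0.200000)
  k1 = (-0.152800, 0.040000)
  predictor → (-0.241256, 0.210800)
  k2 = (-0.188821, 0.050857)
  → (-0.246119, 0.212266)
(p(0.27), q(0.27)) ≈ (-0.2461, 0.2123)

-0.2461, 0.2123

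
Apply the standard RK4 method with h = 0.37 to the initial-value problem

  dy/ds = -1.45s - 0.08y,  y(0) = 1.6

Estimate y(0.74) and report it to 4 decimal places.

RK4: k1 = f(s_n, y_n); k2 = f(s_n + h/2, y_n + (h/2)·k1); k3 = f(s_n + h/2, y_n + (h/2)·k2); k4 = f(s_n + h, y_n + h·k3); y_{n+1} = y_n + (h/6)·(k1 + 2k2 + 2k3 + k4).
s=0.000000, y=1.600000:
  k1 = f(0.000000, 1.600000) = -0.128000
  k2 = f(0.185000, 1.576320) = -0.394356
  k3 = f(0.185000, 1.527044) = -0.390414
  k4 = f(0.370000, 1.455547) = -0.652944
  y ← 1.600000 + (0.37/6)·(k1 + 2k2 + 2k3 + k4) = 1.455054
s=0.370000, y=1.455054:
  k1 = f(0.370000, 1.455054) = -0.652904
  k2 = f(0.555000, 1.334266) = -0.911491
  k3 = f(0.555000, 1.286428) = -0.907664
  k4 = f(0.740000, 1.119218) = -1.162537
  y ← 1.455054 + (0.37/6)·(k1 + 2k2 + 2k3 + k4) = 1.118739
y(0.74) ≈ 1.1187

1.1187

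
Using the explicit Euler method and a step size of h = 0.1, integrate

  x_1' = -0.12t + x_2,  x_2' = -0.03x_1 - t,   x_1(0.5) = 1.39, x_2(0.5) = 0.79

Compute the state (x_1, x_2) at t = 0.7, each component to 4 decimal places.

Euler on (x_1,x_2): x_1_{n+1} = x_1_n + h·x_1', x_2_{n+1} = x_2_n + h·x_2'.
0.500000: (1.390000, 0.790000); f=(0.730000, -0.541700) → (1.463000, 0.735830)
0.600000: (1.463000, 0.735830); f=(0.663830, -0.643890) → (1.529383, 0.671441)
(x_1(0.7), x_2(0.7)) ≈ (1.5294, 0.6714)

1.5294, 0.6714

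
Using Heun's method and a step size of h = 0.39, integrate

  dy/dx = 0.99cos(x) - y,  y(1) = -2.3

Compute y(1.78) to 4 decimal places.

Heun: k1 = f(x_n, y_n); k2 = f(x_n + h, y_n + h·k1); y_{n+1} = y_n + (h/2)·(k1 + k2).
x=1.000000, y=-2.300000:
  k1 = f(1.000000, -2.300000) = 2.834899
  k2 = f(1.390000, -1.194389) = 1.372404
  y ← -2.300000 + (0.39/2)·(2.834899 + 1.372404) = -1.479576
x=1.390000, y=-1.479576:
  k1 = f(1.390000, -1.479576) = 1.657591
  k2 = f(1.780000, -0.833115) = 0.627511
  y ← -1.479576 + (0.39/2)·(1.657591 + 0.627511) = -1.033981
y(1.78) ≈ -1.0340

-1.0340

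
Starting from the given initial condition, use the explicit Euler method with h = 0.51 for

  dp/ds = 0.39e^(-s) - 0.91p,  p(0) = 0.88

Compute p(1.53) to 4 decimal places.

0.3283

Euler: p_{n+1} = p_n + h·f(s_n, p_n).
s=0.000000, p=0.880000: f=-0.410800 → p ← 0.880000 + 0.51·(-0.410800) = 0.670492
s=0.510000, p=0.670492: f=-0.375954 → p ← 0.670492 + 0.51·(-0.375954) = 0.478755
s=1.020000, p=0.478755: f=-0.295035 → p ← 0.478755 + 0.51·(-0.295035) = 0.328287
p(1.53) ≈ 0.3283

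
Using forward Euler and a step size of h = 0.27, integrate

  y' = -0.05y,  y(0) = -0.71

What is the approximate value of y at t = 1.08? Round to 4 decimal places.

Euler: y_{n+1} = y_n + h·f(t_n, y_n).
t=0.000000, y=-0.710000: f=0.035500 → y ← -0.710000 + 0.27·0.035500 = -0.700415
t=0.270000, y=-0.700415: f=0.035021 → y ← -0.700415 + 0.27·0.035021 = -0.690959
t=0.540000, y=-0.690959: f=0.034548 → y ← -0.690959 + 0.27·0.034548 = -0.681631
t=0.810000, y=-0.681631: f=0.034082 → y ← -0.681631 + 0.27·0.034082 = -0.672429
y(1.08) ≈ -0.6724

-0.6724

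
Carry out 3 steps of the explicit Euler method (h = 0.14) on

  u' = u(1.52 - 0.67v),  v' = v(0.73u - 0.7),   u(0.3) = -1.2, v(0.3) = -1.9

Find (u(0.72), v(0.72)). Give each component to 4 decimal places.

Euler on (u,v): u_{n+1} = u_n + h·u', v_{n+1} = v_n + h·v'.
0.300000: (-1.200000, -1.900000); f=(-3.351600, 2.994400) → (-1.669224, -1.480784)
0.440000: (-1.669224, -1.480784); f=(-4.193300, 2.840934) → (-2.256286, -1.083053)
0.580000: (-2.256286, -1.083053); f=(-5.066819, 2.542022) → (-2.965641, -0.727170)
(u(0.72), v(0.72)) ≈ (-2.9656, -0.7272)

-2.9656, -0.7272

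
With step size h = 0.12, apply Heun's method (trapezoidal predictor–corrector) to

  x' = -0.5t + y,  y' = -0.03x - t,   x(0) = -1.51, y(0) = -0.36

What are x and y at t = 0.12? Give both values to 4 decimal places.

-1.5565, -0.3617

Heun on (x,y): k1 = f(t_n, state_n); k2 = f(t_n + h, state_n + h·k1); state_{n+1} = state_n + (h/2)·(k1 + k2).
0.000000: (-1.510000, -0.360000)
  k1 = (-0.360000, 0.045300)
  predictor → (-1.553200, -0.354564)
  k2 = (-0.414564, -0.073404)
  → (-1.556474, -0.361686)
(x(0.12), y(0.12)) ≈ (-1.5565, -0.3617)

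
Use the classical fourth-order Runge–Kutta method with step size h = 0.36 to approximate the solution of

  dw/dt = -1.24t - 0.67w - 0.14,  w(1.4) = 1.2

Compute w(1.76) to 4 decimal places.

RK4: k1 = f(t_n, w_n); k2 = f(t_n + h/2, w_n + (h/2)·k1); k3 = f(t_n + h/2, w_n + (h/2)·k2); k4 = f(t_n + h, w_n + h·k3); w_{n+1} = w_n + (h/6)·(k1 + 2k2 + 2k3 + k4).
t=1.400000, w=1.200000:
  k1 = f(1.400000, 1.200000) = -2.680000
  k2 = f(1.580000, 0.717600) = -2.579992
  k3 = f(1.580000, 0.735601) = -2.592053
  k4 = f(1.760000, 0.266861) = -2.501197
  w ← 1.200000 + (0.36/6)·(k1 + 2k2 + 2k3 + k4) = 0.268483
w(1.76) ≈ 0.2685

0.2685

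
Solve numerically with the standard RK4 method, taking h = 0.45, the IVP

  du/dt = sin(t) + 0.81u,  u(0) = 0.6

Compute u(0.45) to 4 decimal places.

RK4: k1 = f(t_n, u_n); k2 = f(t_n + h/2, u_n + (h/2)·k1); k3 = f(t_n + h/2, u_n + (h/2)·k2); k4 = f(t_n + h, u_n + h·k3); u_{n+1} = u_n + (h/6)·(k1 + 2k2 + 2k3 + k4).
t=0.000000, u=0.600000:
  k1 = f(0.000000, 0.600000) = 0.486000
  k2 = f(0.225000, 0.709350) = 0.797680
  k3 = f(0.225000, 0.779478) = 0.854484
  k4 = f(0.450000, 0.984518) = 1.232425
  u ← 0.600000 + (0.45/6)·(k1 + 2k2 + 2k3 + k4) = 0.976706
u(0.45) ≈ 0.9767

0.9767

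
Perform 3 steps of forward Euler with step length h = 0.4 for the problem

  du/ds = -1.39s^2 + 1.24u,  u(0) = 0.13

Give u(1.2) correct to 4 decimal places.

Euler: u_{n+1} = u_n + h·f(s_n, u_n).
s=0.000000, u=0.130000: f=0.161200 → u ← 0.130000 + 0.4·0.161200 = 0.194480
s=0.400000, u=0.194480: f=0.018755 → u ← 0.194480 + 0.4·0.018755 = 0.201982
s=0.800000, u=0.201982: f=-0.639142 → u ← 0.201982 + 0.4·(-0.639142) = -0.053675
u(1.2) ≈ -0.0537

-0.0537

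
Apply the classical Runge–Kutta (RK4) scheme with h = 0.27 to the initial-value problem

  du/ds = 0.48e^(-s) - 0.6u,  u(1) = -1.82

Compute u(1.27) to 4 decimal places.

RK4: k1 = f(s_n, u_n); k2 = f(s_n + h/2, u_n + (h/2)·k1); k3 = f(s_n + h/2, u_n + (h/2)·k2); k4 = f(s_n + h, u_n + h·k3); u_{n+1} = u_n + (h/6)·(k1 + 2k2 + 2k3 + k4).
s=1.000000, u=-1.820000:
  k1 = f(1.000000, -1.820000) = 1.268582
  k2 = f(1.135000, -1.648741) = 1.143527
  k3 = f(1.135000, -1.665624) = 1.153657
  k4 = f(1.270000, -1.508513) = 1.039907
  u ← -1.820000 + (0.27/6)·(k1 + 2k2 + 2k3 + k4) = -1.509371
u(1.27) ≈ -1.5094

-1.5094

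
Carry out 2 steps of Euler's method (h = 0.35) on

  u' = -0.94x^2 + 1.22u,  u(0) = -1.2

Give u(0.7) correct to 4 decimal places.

-2.4839

Euler: u_{n+1} = u_n + h·f(x_n, u_n).
x=0.000000, u=-1.200000: f=-1.464000 → u ← -1.200000 + 0.35·(-1.464000) = -1.712400
x=0.350000, u=-1.712400: f=-2.204278 → u ← -1.712400 + 0.35·(-2.204278) = -2.483897
u(0.7) ≈ -2.4839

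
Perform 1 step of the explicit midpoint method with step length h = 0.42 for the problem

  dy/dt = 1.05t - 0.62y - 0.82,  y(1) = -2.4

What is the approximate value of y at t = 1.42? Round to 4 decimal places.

-1.6798

Midpoint: k1 = f(t_n, y_n); k2 = f(t_n + h/2, y_n + (h/2)·k1); y_{n+1} = y_n + h·k2.
t=1.000000, y=-2.400000:
  k1 = f(1.000000, -2.400000) = 1.718000
  k2 = f(1.210000, -2.039220) = 1.714816
  y ← -2.400000 + 0.42·1.714816 = -1.679777
y(1.42) ≈ -1.6798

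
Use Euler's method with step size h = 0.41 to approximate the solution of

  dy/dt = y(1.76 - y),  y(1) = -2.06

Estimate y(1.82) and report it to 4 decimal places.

-20.5588

Euler: y_{n+1} = y_n + h·f(t_n, y_n).
t=1.000000, y=-2.060000: f=-7.869200 → y ← -2.060000 + 0.41·(-7.869200) = -5.286372
t=1.410000, y=-5.286372: f=-37.249744 → y ← -5.286372 + 0.41·(-37.249744) = -20.558767
y(1.82) ≈ -20.5588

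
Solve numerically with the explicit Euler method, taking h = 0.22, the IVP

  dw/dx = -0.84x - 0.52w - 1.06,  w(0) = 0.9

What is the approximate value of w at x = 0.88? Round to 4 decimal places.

-0.4569

Euler: w_{n+1} = w_n + h·f(x_n, w_n).
x=0.000000, w=0.900000: f=-1.528000 → w ← 0.900000 + 0.22·(-1.528000) = 0.563840
x=0.220000, w=0.563840: f=-1.537997 → w ← 0.563840 + 0.22·(-1.537997) = 0.225481
x=0.440000, w=0.225481: f=-1.546850 → w ← 0.225481 + 0.22·(-1.546850) = -0.114826
x=0.660000, w=-0.114826: f=-1.554690 → w ← -0.114826 + 0.22·(-1.554690) = -0.456858
w(0.88) ≈ -0.4569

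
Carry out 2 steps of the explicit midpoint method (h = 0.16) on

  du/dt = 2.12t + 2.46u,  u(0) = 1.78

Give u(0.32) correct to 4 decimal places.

Midpoint: k1 = f(t_n, u_n); k2 = f(t_n + h/2, u_n + (h/2)·k1); u_{n+1} = u_n + h·k2.
t=0.000000, u=1.780000:
  k1 = f(0.000000, 1.780000) = 4.378800
  k2 = f(0.080000, 2.130304) = 5.410148
  u ← 1.780000 + 0.16·5.410148 = 2.645624
t=0.160000, u=2.645624:
  k1 = f(0.160000, 2.645624) = 6.847434
  k2 = f(0.240000, 3.193418) = 8.364609
  u ← 2.645624 + 0.16·8.364609 = 3.983961
u(0.32) ≈ 3.9840

3.9840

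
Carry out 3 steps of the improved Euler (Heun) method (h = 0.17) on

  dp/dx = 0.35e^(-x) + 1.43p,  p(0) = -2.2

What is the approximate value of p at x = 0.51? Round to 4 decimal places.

Heun: k1 = f(x_n, p_n); k2 = f(x_n + h, p_n + h·k1); p_{n+1} = p_n + (h/2)·(k1 + k2).
x=0.000000, p=-2.200000:
  k1 = f(0.000000, -2.200000) = -2.796000
  k2 = f(0.170000, -2.675320) = -3.530425
  p ← -2.200000 + (0.17/2)·(-2.796000 + (-3.530425)) = -2.737746
x=0.170000, p=-2.737746:
  k1 = f(0.170000, -2.737746) = -3.619694
  k2 = f(0.340000, -3.353094) = -4.545805
  p ← -2.737746 + (0.17/2)·(-3.619694 + (-4.545805)) = -3.431814
x=0.340000, p=-3.431814:
  k1 = f(0.340000, -3.431814) = -4.658374
  k2 = f(0.510000, -4.223737) = -5.829771
  p ← -3.431814 + (0.17/2)·(-4.658374 + (-5.829771)) = -4.323306
p(0.51) ≈ -4.3233

-4.3233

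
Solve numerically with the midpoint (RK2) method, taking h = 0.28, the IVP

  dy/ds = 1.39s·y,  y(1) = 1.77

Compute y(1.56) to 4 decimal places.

4.5777

Midpoint: k1 = f(s_n, y_n); k2 = f(s_n + h/2, y_n + (h/2)·k1); y_{n+1} = y_n + h·k2.
s=1.000000, y=1.770000:
  k1 = f(1.000000, 1.770000) = 2.460300
  k2 = f(1.140000, 2.114442) = 3.350545
  y ← 1.770000 + 0.28·3.350545 = 2.708153
s=1.280000, y=2.708153:
  k1 = f(1.280000, 2.708153) = 4.818345
  k2 = f(1.420000, 3.382721) = 6.676814
  y ← 2.708153 + 0.28·6.676814 = 4.577661
y(1.56) ≈ 4.5777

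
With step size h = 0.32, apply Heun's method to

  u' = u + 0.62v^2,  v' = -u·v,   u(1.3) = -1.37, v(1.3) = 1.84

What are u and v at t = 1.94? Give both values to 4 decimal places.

1.0837, 2.7802

Heun on (u,v): k1 = f(t_n, state_n); k2 = f(t_n + h, state_n + h·k1); state_{n+1} = state_n + (h/2)·(k1 + k2).
1.300000: (-1.370000, 1.840000)
  k1 = (0.729072, 2.520800)
  predictor → (-1.136697, 2.646656)
  k2 = (3.206272, 3.008446)
  → (-0.740345, 2.724679)
1.620000: (-0.740345, 2.724679)
  k1 = (3.862459, 2.017203)
  predictor → (0.495642, 3.370184)
  k2 = (7.537690, -1.670404)
  → (1.083679, 2.780167)
(u(1.94), v(1.94)) ≈ (1.0837, 2.7802)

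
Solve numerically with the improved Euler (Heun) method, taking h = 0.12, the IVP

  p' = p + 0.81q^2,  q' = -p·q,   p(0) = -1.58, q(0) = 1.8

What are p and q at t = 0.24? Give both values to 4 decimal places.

Heun on (p,q): k1 = f(t_n, state_n); k2 = f(t_n + h, state_n + h·k1); state_{n+1} = state_n + (h/2)·(k1 + k2).
0.000000: (-1.580000, 1.800000)
  k1 = (1.044400, 2.844000)
  predictor → (-1.454672, 2.141280)
  k2 = (2.259243, 3.114860)
  → (-1.381781, 2.157532)
0.120000: (-1.381781, 2.157532)
  k1 = (2.388722, 2.981237)
  predictor → (-1.095135, 2.515280)
  k2 = (4.029439, 2.754571)
  → (-0.996692, 2.501680)
(p(0.24), q(0.24)) ≈ (-0.9967, 2.5017)

-0.9967, 2.5017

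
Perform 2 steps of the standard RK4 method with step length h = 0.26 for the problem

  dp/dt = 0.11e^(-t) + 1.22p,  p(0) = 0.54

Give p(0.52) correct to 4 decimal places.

RK4: k1 = f(t_n, p_n); k2 = f(t_n + h/2, p_n + (h/2)·k1); k3 = f(t_n + h/2, p_n + (h/2)·k2); k4 = f(t_n + h, p_n + h·k3); p_{n+1} = p_n + (h/6)·(k1 + 2k2 + 2k3 + k4).
t=0.000000, p=0.540000:
  k1 = f(0.000000, 0.540000) = 0.768800
  k2 = f(0.130000, 0.639944) = 0.877322
  k3 = f(0.130000, 0.654052) = 0.894534
  k4 = f(0.260000, 0.772579) = 1.027362
  p ← 0.540000 + (0.26/6)·(k1 + 2k2 + 2k3 + k4) = 0.771395
t=0.260000, p=0.771395:
  k1 = f(0.260000, 0.771395) = 1.025917
  k2 = f(0.390000, 0.904764) = 1.178288
  k3 = f(0.390000, 0.924572) = 1.202454
  k4 = f(0.520000, 1.084033) = 1.387917
  p ← 0.771395 + (0.26/6)·(k1 + 2k2 + 2k3 + k4) = 1.082325
p(0.52) ≈ 1.0823

1.0823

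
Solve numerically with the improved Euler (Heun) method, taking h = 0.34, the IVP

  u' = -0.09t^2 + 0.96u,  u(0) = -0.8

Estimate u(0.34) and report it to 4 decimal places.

Heun: k1 = f(t_n, u_n); k2 = f(t_n + h, u_n + h·k1); u_{n+1} = u_n + (h/2)·(k1 + k2).
t=0.000000, u=-0.800000:
  k1 = f(0.000000, -0.800000) = -0.768000
  k2 = f(0.340000, -1.061120) = -1.029079
  u ← -0.800000 + (0.34/2)·(-0.768000 + (-1.029079)) = -1.105503
u(0.34) ≈ -1.1055

-1.1055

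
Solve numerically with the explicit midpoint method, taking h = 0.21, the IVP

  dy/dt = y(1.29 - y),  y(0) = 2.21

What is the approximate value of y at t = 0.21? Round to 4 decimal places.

1.9138

Midpoint: k1 = f(t_n, y_n); k2 = f(t_n + h/2, y_n + (h/2)·k1); y_{n+1} = y_n + h·k2.
t=0.000000, y=2.210000:
  k1 = f(0.000000, 2.210000) = -2.033200
  k2 = f(0.105000, 1.996514) = -1.410565
  y ← 2.210000 + 0.21·(-1.410565) = 1.913781
y(0.21) ≈ 1.9138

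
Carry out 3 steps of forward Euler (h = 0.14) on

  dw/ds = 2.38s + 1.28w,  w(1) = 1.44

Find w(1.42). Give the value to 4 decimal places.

Euler: w_{n+1} = w_n + h·f(s_n, w_n).
s=1.000000, w=1.440000: f=4.223200 → w ← 1.440000 + 0.14·4.223200 = 2.031248
s=1.140000, w=2.031248: f=5.313197 → w ← 2.031248 + 0.14·5.313197 = 2.775096
s=1.280000, w=2.775096: f=6.598522 → w ← 2.775096 + 0.14·6.598522 = 3.698889
w(1.42) ≈ 3.6989

3.6989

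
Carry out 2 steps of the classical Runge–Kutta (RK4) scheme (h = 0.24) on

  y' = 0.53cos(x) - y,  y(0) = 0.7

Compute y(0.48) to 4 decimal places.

0.6266

RK4: k1 = f(x_n, y_n); k2 = f(x_n + h/2, y_n + (h/2)·k1); k3 = f(x_n + h/2, y_n + (h/2)·k2); k4 = f(x_n + h, y_n + h·k3); y_{n+1} = y_n + (h/6)·(k1 + 2k2 + 2k3 + k4).
x=0.000000, y=0.700000:
  k1 = f(0.000000, 0.700000) = -0.170000
  k2 = f(0.120000, 0.679600) = -0.153411
  k3 = f(0.120000, 0.681591) = -0.155402
  k4 = f(0.240000, 0.662704) = -0.147894
  y ← 0.700000 + (0.24/6)·(k1 + 2k2 + 2k3 + k4) = 0.662579
x=0.240000, y=0.662579:
  k1 = f(0.240000, 0.662579) = -0.147770
  k2 = f(0.360000, 0.644847) = -0.148821
  k3 = f(0.360000, 0.644721) = -0.148695
  k4 = f(0.480000, 0.626892) = -0.156785
  y ← 0.662579 + (0.24/6)·(k1 + 2k2 + 2k3 + k4) = 0.626596
y(0.48) ≈ 0.6266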